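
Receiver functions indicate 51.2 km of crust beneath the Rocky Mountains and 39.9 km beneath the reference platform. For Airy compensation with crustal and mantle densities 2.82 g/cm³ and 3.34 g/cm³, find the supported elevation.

Excess crust Δ = 51.2 km − 39.9 km = 11.3 km, split between elevation h and root r with h + r = Δ.
Airy balance ρ_c h = (ρ_m − ρ_c) r gives r = h ρ_c/(ρ_m − ρ_c), so h (1 + ρ_c/(ρ_m − ρ_c)) = Δ, i.e. h = Δ (ρ_m − ρ_c)/ρ_m.
h = 11.3 km × 0.52/3.34 = 1.76 km.

1.76 km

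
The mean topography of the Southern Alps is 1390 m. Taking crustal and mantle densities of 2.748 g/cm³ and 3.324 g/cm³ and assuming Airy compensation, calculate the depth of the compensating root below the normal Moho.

6630 m

By Archimedes' principle applied to the lithosphere: the weight of the topography is balanced by the buoyancy of the root, ρ_c h = (ρ_m − ρ_c) r.
r = h · ρ_c / (ρ_m − ρ_c) = 1390 m × 2.748 / (3.324 − 2.748) = 6630 m.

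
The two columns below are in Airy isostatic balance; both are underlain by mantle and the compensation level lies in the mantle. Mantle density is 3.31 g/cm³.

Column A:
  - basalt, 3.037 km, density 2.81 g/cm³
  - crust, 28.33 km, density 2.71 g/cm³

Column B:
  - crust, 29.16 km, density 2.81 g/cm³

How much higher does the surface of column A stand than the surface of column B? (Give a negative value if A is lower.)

For any compensation level in the mantle, the mantle terms cancel and isostasy reduces to e = (Σt_A − Σt_B) − (Σ(ρt)_A − Σ(ρt)_B) / ρ_m.
Σt_A = 31.367 km; Σt_B = 29.16 km; Σ(ρt)_A = 85.30827; Σ(ρt)_B = 81.9396 (in km·g/cm³).
e = (31.367 − 29.16) − (85.30827 − 81.9396) / 3.31 = 1.19 km.

1.19 km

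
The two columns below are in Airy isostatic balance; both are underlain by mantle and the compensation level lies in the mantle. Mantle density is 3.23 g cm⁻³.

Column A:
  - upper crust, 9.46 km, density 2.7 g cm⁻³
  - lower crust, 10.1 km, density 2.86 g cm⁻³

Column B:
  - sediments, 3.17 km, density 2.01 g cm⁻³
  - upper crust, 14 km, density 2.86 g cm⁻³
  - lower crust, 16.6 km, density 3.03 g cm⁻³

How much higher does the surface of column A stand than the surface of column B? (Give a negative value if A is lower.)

−1.12 km

For any compensation level in the mantle, the mantle terms cancel and isostasy reduces to e = (Σt_A − Σt_B) − (Σ(ρt)_A − Σ(ρt)_B) / ρ_m.
Σt_A = 19.56 km; Σt_B = 33.77 km; Σ(ρt)_A = 54.428; Σ(ρt)_B = 96.7097 (in km·g cm⁻³).
e = (19.56 − 33.77) − (54.428 − 96.7097) / 3.23 = −1.12 km.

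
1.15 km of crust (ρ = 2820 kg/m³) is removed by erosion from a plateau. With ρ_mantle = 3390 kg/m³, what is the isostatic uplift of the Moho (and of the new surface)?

Unloading: uplift u = e ρ_c/ρ_m = 1.15 km × 2820/3390 = 0.957 km.

0.957 km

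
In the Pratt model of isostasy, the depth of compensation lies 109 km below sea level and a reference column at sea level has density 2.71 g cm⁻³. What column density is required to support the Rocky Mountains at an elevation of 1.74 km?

Pratt balance: ρ_ref D = ρ (D + h).
ρ = ρ_ref D/(D + h) = 2.71 × 109 km/(109 km + 1.74 km) = 2.67 g cm⁻³.

2.67 g cm⁻³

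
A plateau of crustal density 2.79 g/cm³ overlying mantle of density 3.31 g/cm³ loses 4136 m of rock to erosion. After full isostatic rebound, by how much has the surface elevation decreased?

650 m

Rebound u = e ρ_c/ρ_m = 4136 m × 2.79/3.31 = 3486 m.
Net surface drop = e − u = 4136 m − 3486 m = e (ρ_m − ρ_c)/ρ_m = 650 m.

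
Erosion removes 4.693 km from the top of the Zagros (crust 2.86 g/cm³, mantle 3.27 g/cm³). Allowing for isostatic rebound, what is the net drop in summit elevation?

Rebound u = e ρ_c/ρ_m = 4.693 km × 2.86/3.27 = 4.105 km.
Net surface drop = e − u = 4.693 km − 4.105 km = e (ρ_m − ρ_c)/ρ_m = 0.588 km.

0.588 km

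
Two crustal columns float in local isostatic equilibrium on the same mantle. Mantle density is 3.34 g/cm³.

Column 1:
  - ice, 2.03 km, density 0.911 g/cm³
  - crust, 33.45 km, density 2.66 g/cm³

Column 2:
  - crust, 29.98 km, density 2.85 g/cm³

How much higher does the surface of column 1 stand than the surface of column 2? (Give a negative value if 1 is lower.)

For any compensation level in the mantle, the mantle terms cancel and isostasy reduces to e = (Σt_1 − Σt_2) − (Σ(ρt)_1 − Σ(ρt)_2) / ρ_m.
Σt_1 = 35.48 km; Σt_2 = 29.98 km; Σ(ρt)_1 = 90.82633; Σ(ρt)_2 = 85.443 (in km·g/cm³).
e = (35.48 − 29.98) − (90.82633 − 85.443) / 3.34 = 3.89 km.

3.89 km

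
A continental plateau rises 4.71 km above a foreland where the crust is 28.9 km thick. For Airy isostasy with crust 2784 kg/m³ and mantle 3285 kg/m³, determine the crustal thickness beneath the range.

59.8 km

Root depth r = h ρ_c / (ρ_m − ρ_c) = 4.71 km × 2784 / 501 = 26.17 km.
Total thickness = T + h + r = 28.9 km + 4.71 km + 26.17 km = 59.8 km.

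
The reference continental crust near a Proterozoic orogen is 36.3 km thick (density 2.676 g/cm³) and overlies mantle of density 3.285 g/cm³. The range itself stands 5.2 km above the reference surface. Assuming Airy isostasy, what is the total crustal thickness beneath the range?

Root depth r = h ρ_c / (ρ_m − ρ_c) = 5.2 km × 2.676 / 0.609 = 22.85 km.
Total thickness = T + h + r = 36.3 km + 5.2 km + 22.85 km = 64.3 km.

64.3 km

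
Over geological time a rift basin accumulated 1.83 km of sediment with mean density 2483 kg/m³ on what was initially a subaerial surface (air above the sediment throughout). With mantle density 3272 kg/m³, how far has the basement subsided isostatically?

Subaerial load: s = t ρ_sed / ρ_m = 1.83 km × 2483/3272 = 1.39 km.

1.39 km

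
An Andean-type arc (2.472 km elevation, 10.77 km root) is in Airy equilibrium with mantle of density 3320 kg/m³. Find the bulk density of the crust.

2700 kg/m³

ρ_c h = (ρ_m − ρ_c) r → ρ_c (h + r) = ρ_m r → ρ_c = ρ_m r / (h + r).
ρ_c = 3320 × 10.77 km / (2.472 km + 10.77 km) = 2700 kg/m³.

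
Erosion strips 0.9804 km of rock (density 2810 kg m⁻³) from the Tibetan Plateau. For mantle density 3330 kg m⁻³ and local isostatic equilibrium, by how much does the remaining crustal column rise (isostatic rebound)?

Unloading: uplift u = e ρ_c/ρ_m = 0.9804 km × 2810/3330 = 0.827 km.

0.827 km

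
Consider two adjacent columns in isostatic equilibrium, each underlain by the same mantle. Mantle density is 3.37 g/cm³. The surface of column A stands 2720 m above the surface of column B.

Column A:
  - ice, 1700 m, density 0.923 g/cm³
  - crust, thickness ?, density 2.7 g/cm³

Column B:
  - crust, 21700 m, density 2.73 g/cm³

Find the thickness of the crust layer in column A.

Take the compensation level at the base of the deeper column (depth z_c below the surface of column A) and equate Σ ρ_i t_i down to z_c; mantle fills any gap and the z_c terms cancel.
Column A: 1700×0.923 + x×2.7 + (z_c − 1700 − x)×3.37
Column B: 2720×0 + 21700×2.73 + (z_c − 2720 − 21700)×3.37
The z_c×3.37 term appears on both sides and cancels. Collect the known terms of each column as K = Σ(ρt)_known − 3.37 × (depth of known layers): K_A = 1569.1 − 3.37×1700 = −4159.9; K_B = 59241 − 3.37×(2720 + 21700) = −23054.4.
Balance: K_A − x×(3.37 − 2.7) = K_B, so x = (K_A − K_B)/(3.37 − 2.7) = 18894.5/0.67 = 28200 m.

28200 m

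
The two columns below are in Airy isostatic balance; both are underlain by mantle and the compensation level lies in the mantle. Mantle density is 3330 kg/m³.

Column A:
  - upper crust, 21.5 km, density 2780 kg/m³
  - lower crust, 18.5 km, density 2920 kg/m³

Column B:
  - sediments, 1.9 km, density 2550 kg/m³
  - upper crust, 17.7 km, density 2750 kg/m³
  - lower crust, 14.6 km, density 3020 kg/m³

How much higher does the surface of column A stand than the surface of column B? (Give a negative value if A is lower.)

0.942 km

For any compensation level in the mantle, the mantle terms cancel and isostasy reduces to e = (Σt_A − Σt_B) − (Σ(ρt)_A − Σ(ρt)_B) / ρ_m.
Σt_A = 40 km; Σt_B = 34.2 km; Σ(ρt)_A = 113790; Σ(ρt)_B = 97612 (in km·kg/m³).
e = (40 − 34.2) − (113790 − 97612) / 3330 = 0.942 km.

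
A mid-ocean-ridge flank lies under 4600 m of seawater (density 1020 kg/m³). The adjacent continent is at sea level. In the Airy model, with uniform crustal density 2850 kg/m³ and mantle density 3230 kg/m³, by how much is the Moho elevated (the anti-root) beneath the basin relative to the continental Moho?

For local isostatic compensation: replacing crust with seawater at the top is compensated by replacing crust with mantle at the base: d (ρ_c − ρ_w) = a (ρ_m − ρ_c).
a = d (ρ_c − ρ_w)/(ρ_m − ρ_c) = 4600 m × 1830/380 = 22200 m.

22200 m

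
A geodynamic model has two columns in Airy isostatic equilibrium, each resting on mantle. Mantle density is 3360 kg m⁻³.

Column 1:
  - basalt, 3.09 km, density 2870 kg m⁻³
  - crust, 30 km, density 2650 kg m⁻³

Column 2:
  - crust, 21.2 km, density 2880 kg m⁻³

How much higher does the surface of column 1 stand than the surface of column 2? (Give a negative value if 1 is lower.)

For any compensation level in the mantle, the mantle terms cancel and isostasy reduces to e = (Σt_1 − Σt_2) − (Σ(ρt)_1 − Σ(ρt)_2) / ρ_m.
Σt_1 = 33.09 km; Σt_2 = 21.2 km; Σ(ρt)_1 = 88368.3; Σ(ρt)_2 = 61056 (in km·kg m⁻³).
e = (33.09 − 21.2) − (88368.3 − 61056) / 3360 = 3.76 km.

3.76 km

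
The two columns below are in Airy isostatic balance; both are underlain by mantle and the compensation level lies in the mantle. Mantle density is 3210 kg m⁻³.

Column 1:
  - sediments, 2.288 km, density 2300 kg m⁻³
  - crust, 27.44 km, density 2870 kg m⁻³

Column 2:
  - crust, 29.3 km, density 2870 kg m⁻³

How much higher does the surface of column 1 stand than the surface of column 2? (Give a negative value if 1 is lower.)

0.452 km

For any compensation level in the mantle, the mantle terms cancel and isostasy reduces to e = (Σt_1 − Σt_2) − (Σ(ρt)_1 − Σ(ρt)_2) / ρ_m.
Σt_1 = 29.728 km; Σt_2 = 29.3 km; Σ(ρt)_1 = 84015.2; Σ(ρt)_2 = 84091 (in km·kg m⁻³).
e = (29.728 − 29.3) − (84015.2 − 84091) / 3210 = 0.452 km.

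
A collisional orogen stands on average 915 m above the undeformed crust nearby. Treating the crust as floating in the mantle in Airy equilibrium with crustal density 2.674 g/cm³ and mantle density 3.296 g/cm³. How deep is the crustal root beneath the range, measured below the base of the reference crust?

3930 m

Balancing pressure at the compensation depth: the weight of the topography is balanced by the buoyancy of the root, ρ_c h = (ρ_m − ρ_c) r.
r = h · ρ_c / (ρ_m − ρ_c) = 915 m × 2.674 / (3.296 − 2.674) = 3930 m.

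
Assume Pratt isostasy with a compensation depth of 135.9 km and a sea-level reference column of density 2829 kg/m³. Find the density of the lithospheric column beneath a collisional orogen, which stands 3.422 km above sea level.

2760 kg/m³

Pratt balance: ρ_ref D = ρ (D + h).
ρ = ρ_ref D/(D + h) = 2829 × 135.9 km/(135.9 km + 3.422 km) = 2760 kg/m³.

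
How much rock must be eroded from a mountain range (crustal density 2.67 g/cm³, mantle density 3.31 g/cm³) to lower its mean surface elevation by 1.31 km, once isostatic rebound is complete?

6.78 km

Net drop Δ = e − u = e − e ρ_c/ρ_m = e (ρ_m − ρ_c)/ρ_m.
e = Δ ρ_m/(ρ_m − ρ_c) = 1.31 km × 3.31/0.64 = 6.78 km.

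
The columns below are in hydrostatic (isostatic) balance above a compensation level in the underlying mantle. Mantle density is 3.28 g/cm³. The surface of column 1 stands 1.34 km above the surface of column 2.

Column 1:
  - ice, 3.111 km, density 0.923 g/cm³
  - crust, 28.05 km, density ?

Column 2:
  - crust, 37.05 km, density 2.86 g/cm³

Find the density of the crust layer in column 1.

Take the compensation level at the base of the deeper column (depth z_c below the surface of column 1) and equate Σ ρ_i t_i down to z_c; mantle fills any gap and the z_c terms cancel.
Column 1: 3.111×0.923 + 28.05×ρ + (z_c − 31.161)×3.28
Column 2: 1.34×0 + 37.05×2.86 + (z_c − 1.34 − 37.05)×3.28
The z_c×3.28 term appears on both sides and cancels. Collect the known terms of each column as K = Σ(ρt)_known − 3.28 × (depth of known layers): K_1 = 2.871453 − 3.28×31.161 = −99.336627; K_2 = 105.963 − 3.28×(1.34 + 37.05) = −19.9562.
Balance: K_1 + 28.05×ρ = K_2, so ρ = (K_2 − K_1)/28.05 = 79.3804/28.05 = 2.83 g/cm³.

2.83 g/cm³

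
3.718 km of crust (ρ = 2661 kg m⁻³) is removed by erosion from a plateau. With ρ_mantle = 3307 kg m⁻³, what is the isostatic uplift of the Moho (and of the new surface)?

Unloading: uplift u = e ρ_c/ρ_m = 3.718 km × 2661/3307 = 2.99 km.

2.99 km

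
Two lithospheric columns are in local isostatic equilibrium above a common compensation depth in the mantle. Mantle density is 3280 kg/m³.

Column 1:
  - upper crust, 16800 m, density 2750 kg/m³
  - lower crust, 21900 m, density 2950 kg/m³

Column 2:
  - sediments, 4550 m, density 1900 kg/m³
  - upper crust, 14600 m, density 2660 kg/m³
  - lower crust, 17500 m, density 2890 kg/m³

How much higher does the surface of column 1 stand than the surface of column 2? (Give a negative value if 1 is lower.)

For any compensation level in the mantle, the mantle terms cancel and isostasy reduces to e = (Σt_1 − Σt_2) − (Σ(ρt)_1 − Σ(ρt)_2) / ρ_m.
Σt_1 = 38700 m; Σt_2 = 36650 m; Σ(ρt)_1 = 110805000; Σ(ρt)_2 = 98056000 (in m·kg/m³).
e = (38700 − 36650) − (110805000 − 98056000) / 3280 = −1840 m.

−1840 m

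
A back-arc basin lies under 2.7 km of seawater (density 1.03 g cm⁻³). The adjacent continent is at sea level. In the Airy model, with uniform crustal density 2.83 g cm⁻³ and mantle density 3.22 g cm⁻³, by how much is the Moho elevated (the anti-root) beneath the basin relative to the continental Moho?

For local isostatic compensation: replacing crust with seawater at the top is compensated by replacing crust with mantle at the base: d (ρ_c − ρ_w) = a (ρ_m − ρ_c).
a = d (ρ_c − ρ_w)/(ρ_m − ρ_c) = 2.7 km × 1.8/0.39 = 12.5 km.

12.5 km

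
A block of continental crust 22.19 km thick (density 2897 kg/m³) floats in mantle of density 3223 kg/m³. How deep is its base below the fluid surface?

Draft d = t ρ_obj/ρ_fluid = 22.19 km × 2897/3223 = 19.9 km.

19.9 km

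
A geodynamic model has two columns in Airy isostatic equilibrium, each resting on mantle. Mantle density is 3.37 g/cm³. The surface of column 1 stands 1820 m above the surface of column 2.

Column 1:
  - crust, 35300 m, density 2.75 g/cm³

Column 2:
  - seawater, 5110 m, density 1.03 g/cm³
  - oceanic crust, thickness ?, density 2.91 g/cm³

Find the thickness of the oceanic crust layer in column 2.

Take the compensation level at the base of the deeper column (depth z_c below the surface of column 1) and equate Σ ρ_i t_i down to z_c; mantle fills any gap and the z_c terms cancel.
Column 1: 35300×2.75 + (z_c − 35300)×3.37
Column 2: 1820×0 + 5110×1.03 + x×2.91 + (z_c − 1820 − 5110 − x)×3.37
The z_c×3.37 term appears on both sides and cancels. Collect the known terms of each column as K = Σ(ρt)_known − 3.37 × (depth of known layers): K_1 = 97075 − 3.37×35300 = −21886; K_2 = 5263.3 − 3.37×(1820 + 5110) = −18090.8.
Balance: K_1 = K_2 − x×(3.37 − 2.91), so x = (K_2 − K_1)/(3.37 − 2.91) = 3795.2/0.46 = 8250 m.

8250 m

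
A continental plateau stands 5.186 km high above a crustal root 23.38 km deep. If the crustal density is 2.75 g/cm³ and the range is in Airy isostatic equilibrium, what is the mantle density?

3.36 g/cm³

Airy balance: ρ_c h = (ρ_m − ρ_c) r → ρ_m = ρ_c (1 + h/r).
ρ_m = 2.75 × (1 + 5.186 km/23.38 km) = 3.36 g/cm³.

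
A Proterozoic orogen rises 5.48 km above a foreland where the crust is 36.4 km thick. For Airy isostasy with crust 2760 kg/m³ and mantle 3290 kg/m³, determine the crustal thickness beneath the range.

Root depth r = h ρ_c / (ρ_m − ρ_c) = 5.48 km × 2760 / 530 = 28.54 km.
Total thickness = T + h + r = 36.4 km + 5.48 km + 28.54 km = 70.4 km.

70.4 km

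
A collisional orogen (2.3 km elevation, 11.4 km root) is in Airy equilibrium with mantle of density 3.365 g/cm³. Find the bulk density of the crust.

2.8 g/cm³

ρ_c h = (ρ_m − ρ_c) r → ρ_c (h + r) = ρ_m r → ρ_c = ρ_m r / (h + r).
ρ_c = 3.365 × 11.4 km / (2.3 km + 11.4 km) = 2.8 g/cm³.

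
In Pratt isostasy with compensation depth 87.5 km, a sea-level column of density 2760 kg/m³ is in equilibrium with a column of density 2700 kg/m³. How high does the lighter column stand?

1.94 km

ρ_ref D = ρ (D + h) → h = D (ρ_ref − ρ)/ρ.
h = 87.5 km × (2760 − 2700)/2700 = 1.94 km.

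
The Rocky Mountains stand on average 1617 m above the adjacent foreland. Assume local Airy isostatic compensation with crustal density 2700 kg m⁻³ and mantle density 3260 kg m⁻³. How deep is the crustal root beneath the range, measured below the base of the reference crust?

For local isostatic compensation: the weight of the topography is balanced by the buoyancy of the root, ρ_c h = (ρ_m − ρ_c) r.
r = h · ρ_c / (ρ_m − ρ_c) = 1617 m × 2700 / (3260 − 2700) = 7800 m.

7800 m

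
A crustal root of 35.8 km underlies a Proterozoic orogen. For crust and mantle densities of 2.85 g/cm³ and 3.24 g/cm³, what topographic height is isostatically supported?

In Airy isostatic equilibrium: ρ_c h = (ρ_m − ρ_c) r.
h = r (ρ_m − ρ_c) / ρ_c = 35.8 km × (3.24 − 2.85) / 2.85 = 4.9 km.

4.9 km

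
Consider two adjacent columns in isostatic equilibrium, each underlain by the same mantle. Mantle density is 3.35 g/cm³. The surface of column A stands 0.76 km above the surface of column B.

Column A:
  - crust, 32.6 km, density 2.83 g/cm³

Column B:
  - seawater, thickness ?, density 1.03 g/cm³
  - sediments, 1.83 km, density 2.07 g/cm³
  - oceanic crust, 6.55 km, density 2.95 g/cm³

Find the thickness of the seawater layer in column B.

Take the compensation level at the base of the deeper column (depth z_c below the surface of column A) and equate Σ ρ_i t_i down to z_c; mantle fills any gap and the z_c terms cancel.
Column A: 32.6×2.83 + (z_c − 32.6)×3.35
Column B: 0.76×0 + x×1.03 + 1.83×2.07 + 6.55×2.95 + (z_c − 0.76 − 8.38 − x)×3.35
The z_c×3.35 term appears on both sides and cancels. Collect the known terms of each column as K = Σ(ρt)_known − 3.35 × (depth of known layers): K_A = 92.258 − 3.35×32.6 = −16.952; K_B = 23.1106 − 3.35×(0.76 + 8.38) = −7.5084.
Balance: K_A = K_B − x×(3.35 − 1.03), so x = (K_B − K_A)/(3.35 − 1.03) = 9.4436/2.32 = 4.07 km.

4.07 km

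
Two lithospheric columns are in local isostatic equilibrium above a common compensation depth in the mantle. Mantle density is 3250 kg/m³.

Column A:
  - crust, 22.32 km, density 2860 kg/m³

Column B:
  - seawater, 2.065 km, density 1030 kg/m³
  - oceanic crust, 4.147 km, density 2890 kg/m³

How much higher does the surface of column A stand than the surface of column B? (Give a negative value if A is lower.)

For any compensation level in the mantle, the mantle terms cancel and isostasy reduces to e = (Σt_A − Σt_B) − (Σ(ρt)_A − Σ(ρt)_B) / ρ_m.
Σt_A = 22.32 km; Σt_B = 6.212 km; Σ(ρt)_A = 63835.2; Σ(ρt)_B = 14111.78 (in km·kg/m³).
e = (22.32 − 6.212) − (63835.2 − 14111.78) / 3250 = 0.808 km.

0.808 km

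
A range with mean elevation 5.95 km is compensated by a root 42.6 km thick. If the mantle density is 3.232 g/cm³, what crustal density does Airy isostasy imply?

2.84 g/cm³

ρ_c h = (ρ_m − ρ_c) r → ρ_c (h + r) = ρ_m r → ρ_c = ρ_m r / (h + r).
ρ_c = 3.232 × 42.6 km / (5.95 km + 42.6 km) = 2.84 g/cm³.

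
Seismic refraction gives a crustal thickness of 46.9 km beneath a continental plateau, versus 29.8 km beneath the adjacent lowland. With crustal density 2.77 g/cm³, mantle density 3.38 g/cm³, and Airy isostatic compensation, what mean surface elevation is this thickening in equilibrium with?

Excess crust Δ = 46.9 km − 29.8 km = 17.1 km, split between elevation h and root r with h + r = Δ.
Airy balance ρ_c h = (ρ_m − ρ_c) r gives r = h ρ_c/(ρ_m − ρ_c), so h (1 + ρ_c/(ρ_m − ρ_c)) = Δ, i.e. h = Δ (ρ_m − ρ_c)/ρ_m.
h = 17.1 km × 0.61/3.38 = 3.09 km.

3.09 km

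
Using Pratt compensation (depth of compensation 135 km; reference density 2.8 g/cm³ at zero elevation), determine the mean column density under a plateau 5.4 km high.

Pratt balance: ρ_ref D = ρ (D + h).
ρ = ρ_ref D/(D + h) = 2.8 × 135 km/(135 km + 5.4 km) = 2.69 g/cm³.

2.69 g/cm³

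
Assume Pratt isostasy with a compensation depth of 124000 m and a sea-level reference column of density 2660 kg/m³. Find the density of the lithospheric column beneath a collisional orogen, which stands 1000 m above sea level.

Pratt balance: ρ_ref D = ρ (D + h).
ρ = ρ_ref D/(D + h) = 2660 × 124000 m/(124000 m + 1000 m) = 2640 kg/m³.

2640 kg/m³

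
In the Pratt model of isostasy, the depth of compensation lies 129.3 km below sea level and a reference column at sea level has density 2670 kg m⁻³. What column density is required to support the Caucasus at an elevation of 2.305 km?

Pratt balance: ρ_ref D = ρ (D + h).
ρ = ρ_ref D/(D + h) = 2670 × 129.3 km/(129.3 km + 2.305 km) = 2620 kg m⁻³.

2620 kg m⁻³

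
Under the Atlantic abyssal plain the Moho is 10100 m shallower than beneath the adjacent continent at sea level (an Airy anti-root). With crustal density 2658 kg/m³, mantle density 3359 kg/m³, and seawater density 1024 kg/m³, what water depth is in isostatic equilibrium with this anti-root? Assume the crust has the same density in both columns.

Replacing a thickness d of crust by seawater at the top must be balanced by replacing crust with mantle at the base: d (ρ_c − ρ_w) = a (ρ_m − ρ_c).
d = a (ρ_m − ρ_c)/(ρ_c − ρ_w) = 10100 m × 701/1634 = 4330 m.

4330 m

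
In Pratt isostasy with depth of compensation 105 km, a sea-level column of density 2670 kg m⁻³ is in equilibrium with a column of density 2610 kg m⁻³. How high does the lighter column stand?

ρ_ref D = ρ (D + h) → h = D (ρ_ref − ρ)/ρ.
h = 105 km × (2670 − 2610)/2610 = 2.41 km.

2.41 km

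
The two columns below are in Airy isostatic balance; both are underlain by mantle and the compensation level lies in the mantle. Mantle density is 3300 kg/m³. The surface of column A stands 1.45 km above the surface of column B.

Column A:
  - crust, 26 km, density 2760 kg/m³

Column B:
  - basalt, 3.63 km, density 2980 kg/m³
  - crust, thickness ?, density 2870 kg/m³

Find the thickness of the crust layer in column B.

18.8 km

Take the compensation level at the base of the deeper column (depth z_c below the surface of column A) and equate Σ ρ_i t_i down to z_c; mantle fills any gap and the z_c terms cancel.
Column A: 26×2760 + (z_c − 26)×3300
Column B: 1.45×0 + 3.63×2980 + x×2870 + (z_c − 1.45 − 3.63 − x)×3300
The z_c×3300 term appears on both sides and cancels. Collect the known terms of each column as K = Σ(ρt)_known − 3300 × (depth of known layers): K_A = 71760 − 3300×26 = −14040; K_B = 10817.4 − 3300×(1.45 + 3.63) = −5946.6.
Balance: K_A = K_B − x×(3300 − 2870), so x = (K_B − K_A)/(3300 − 2870) = 8093.4/430 = 18.8 km.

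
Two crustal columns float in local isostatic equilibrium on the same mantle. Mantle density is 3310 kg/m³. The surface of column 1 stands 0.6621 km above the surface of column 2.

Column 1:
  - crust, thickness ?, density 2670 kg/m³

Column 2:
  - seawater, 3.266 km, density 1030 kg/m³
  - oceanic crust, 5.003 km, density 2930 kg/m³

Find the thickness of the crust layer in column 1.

Take the compensation level at the base of the deeper column (depth z_c below the surface of column 1) and equate Σ ρ_i t_i down to z_c; mantle fills any gap and the z_c terms cancel.
Column 1: x×2670 + (z_c − 0 − x)×3310
Column 2: 0.6621×0 + 3.266×1030 + 5.003×2930 + (z_c − 0.6621 − 8.269)×3310
The z_c×3310 term appears on both sides and cancels. Collect the known terms of each column as K = Σ(ρt)_known − 3310 × (depth of known layers): K_1 = 0 − 3310×0 = 0; K_2 = 18022.77 − 3310×(0.6621 + 8.269) = −11539.171.
Balance: K_1 − x×(3310 − 2670) = K_2, so x = (K_1 − K_2)/(3310 − 2670) = 11539.2/640 = 18 km.

18 km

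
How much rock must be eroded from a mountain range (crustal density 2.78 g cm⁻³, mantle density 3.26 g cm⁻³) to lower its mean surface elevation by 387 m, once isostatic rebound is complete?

2630 m

Net drop Δ = e − u = e − e ρ_c/ρ_m = e (ρ_m − ρ_c)/ρ_m.
e = Δ ρ_m/(ρ_m − ρ_c) = 387 m × 3.26/0.48 = 2630 m.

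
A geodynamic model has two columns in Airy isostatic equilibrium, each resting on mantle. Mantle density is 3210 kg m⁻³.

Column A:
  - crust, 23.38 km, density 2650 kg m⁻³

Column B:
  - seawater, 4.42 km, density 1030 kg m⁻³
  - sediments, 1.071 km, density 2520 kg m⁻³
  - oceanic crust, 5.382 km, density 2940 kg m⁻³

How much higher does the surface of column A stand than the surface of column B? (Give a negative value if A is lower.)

For any compensation level in the mantle, the mantle terms cancel and isostasy reduces to e = (Σt_A − Σt_B) − (Σ(ρt)_A − Σ(ρt)_B) / ρ_m.
Σt_A = 23.38 km; Σt_B = 10.873 km; Σ(ρt)_A = 61957; Σ(ρt)_B = 23074.6 (in km·kg m⁻³).
e = (23.38 − 10.873) − (61957 − 23074.6) / 3210 = 0.394 km.

0.394 km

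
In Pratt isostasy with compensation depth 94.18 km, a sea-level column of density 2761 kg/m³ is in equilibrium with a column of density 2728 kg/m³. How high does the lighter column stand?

ρ_ref D = ρ (D + h) → h = D (ρ_ref − ρ)/ρ.
h = 94.18 km × (2761 − 2728)/2728 = 1.14 km.

1.14 km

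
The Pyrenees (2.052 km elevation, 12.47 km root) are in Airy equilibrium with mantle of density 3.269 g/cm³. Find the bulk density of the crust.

ρ_c h = (ρ_m − ρ_c) r → ρ_c (h + r) = ρ_m r → ρ_c = ρ_m r / (h + r).
ρ_c = 3.269 × 12.47 km / (2.052 km + 12.47 km) = 2.81 g/cm³.

2.81 g/cm³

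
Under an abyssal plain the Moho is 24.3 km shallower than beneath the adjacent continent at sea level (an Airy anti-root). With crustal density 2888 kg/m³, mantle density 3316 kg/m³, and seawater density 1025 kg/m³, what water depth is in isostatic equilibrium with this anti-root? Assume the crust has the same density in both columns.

5.58 km

Replacing a thickness d of crust by seawater at the top must be balanced by replacing crust with mantle at the base: d (ρ_c − ρ_w) = a (ρ_m − ρ_c).
d = a (ρ_m − ρ_c)/(ρ_c − ρ_w) = 24.3 km × 428/1863 = 5.58 km.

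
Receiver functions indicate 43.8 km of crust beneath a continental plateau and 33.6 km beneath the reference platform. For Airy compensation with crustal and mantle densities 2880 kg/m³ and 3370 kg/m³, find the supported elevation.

Excess crust Δ = 43.8 km − 33.6 km = 10.2 km, split between elevation h and root r with h + r = Δ.
Airy balance ρ_c h = (ρ_m − ρ_c) r gives r = h ρ_c/(ρ_m − ρ_c), so h (1 + ρ_c/(ρ_m − ρ_c)) = Δ, i.e. h = Δ (ρ_m − ρ_c)/ρ_m.
h = 10.2 km × 490/3370 = 1.48 km.

1.48 km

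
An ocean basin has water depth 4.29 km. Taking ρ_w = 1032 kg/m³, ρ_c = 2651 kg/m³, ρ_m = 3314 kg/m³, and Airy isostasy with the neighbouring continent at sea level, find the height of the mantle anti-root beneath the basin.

10.5 km

Balancing pressure at the compensation depth: replacing crust with seawater at the top is compensated by replacing crust with mantle at the base: d (ρ_c − ρ_w) = a (ρ_m − ρ_c).
a = d (ρ_c − ρ_w)/(ρ_m − ρ_c) = 4.29 km × 1619/663 = 10.5 km.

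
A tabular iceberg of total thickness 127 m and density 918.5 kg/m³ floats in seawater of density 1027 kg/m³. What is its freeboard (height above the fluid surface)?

13.4 m

Floating equilibrium: submerged depth d = t ρ_obj/ρ_fluid = 127 m × 918.5/1027 = 113.6 m.
Freeboard = t − d = 127 m − 113.6 m = 13.4 m.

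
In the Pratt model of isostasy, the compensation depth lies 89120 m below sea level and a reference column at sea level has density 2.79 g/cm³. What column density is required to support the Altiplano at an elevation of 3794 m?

Pratt balance: ρ_ref D = ρ (D + h).
ρ = ρ_ref D/(D + h) = 2.79 × 89120 m/(89120 m + 3794 m) = 2.68 g/cm³.

2.68 g/cm³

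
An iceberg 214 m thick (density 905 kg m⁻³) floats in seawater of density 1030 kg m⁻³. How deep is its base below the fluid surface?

188 m

Draft d = t ρ_obj/ρ_fluid = 214 m × 905/1030 = 188 m.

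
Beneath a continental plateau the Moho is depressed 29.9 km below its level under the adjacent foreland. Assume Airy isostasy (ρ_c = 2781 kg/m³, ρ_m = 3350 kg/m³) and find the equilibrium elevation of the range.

6.12 km

Balancing pressure at the compensation depth: ρ_c h = (ρ_m − ρ_c) r.
h = r (ρ_m − ρ_c) / ρ_c = 29.9 km × (3350 − 2781) / 2781 = 6.12 km.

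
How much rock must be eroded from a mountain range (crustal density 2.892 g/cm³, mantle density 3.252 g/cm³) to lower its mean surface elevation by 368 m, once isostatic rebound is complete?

3320 m

Net drop Δ = e − u = e − e ρ_c/ρ_m = e (ρ_m − ρ_c)/ρ_m.
e = Δ ρ_m/(ρ_m − ρ_c) = 368 m × 3.252/0.36 = 3320 m.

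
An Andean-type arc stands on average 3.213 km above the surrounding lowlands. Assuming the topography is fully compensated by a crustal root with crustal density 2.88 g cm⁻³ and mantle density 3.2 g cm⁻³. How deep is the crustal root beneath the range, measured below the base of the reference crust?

28.9 km

Equating mass per unit area of the two columns: the weight of the topography is balanced by the buoyancy of the root, ρ_c h = (ρ_m − ρ_c) r.
r = h · ρ_c / (ρ_m − ρ_c) = 3.213 km × 2.88 / (3.2 − 2.88) = 28.9 km.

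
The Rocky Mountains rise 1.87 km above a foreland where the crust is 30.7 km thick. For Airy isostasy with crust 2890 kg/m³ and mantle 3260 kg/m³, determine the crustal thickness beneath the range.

47.2 km

Root depth r = h ρ_c / (ρ_m − ρ_c) = 1.87 km × 2890 / 370 = 14.61 km.
Total thickness = T + h + r = 30.7 km + 1.87 km + 14.61 km = 47.2 km.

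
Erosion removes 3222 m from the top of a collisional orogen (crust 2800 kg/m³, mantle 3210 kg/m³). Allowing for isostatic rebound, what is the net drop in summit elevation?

Rebound u = e ρ_c/ρ_m = 3222 m × 2800/3210 = 2810 m.
Net surface drop = e − u = 3222 m − 2810 m = e (ρ_m − ρ_c)/ρ_m = 412 m.

412 m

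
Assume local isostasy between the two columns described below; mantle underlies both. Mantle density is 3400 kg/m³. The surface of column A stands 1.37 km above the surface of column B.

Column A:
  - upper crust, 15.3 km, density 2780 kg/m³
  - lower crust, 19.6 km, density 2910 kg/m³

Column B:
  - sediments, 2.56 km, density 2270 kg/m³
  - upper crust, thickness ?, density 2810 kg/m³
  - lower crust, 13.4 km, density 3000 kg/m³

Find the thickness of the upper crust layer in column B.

10.5 km

Take the compensation level at the base of the deeper column (depth z_c below the surface of column A) and equate Σ ρ_i t_i down to z_c; mantle fills any gap and the z_c terms cancel.
Column A: 15.3×2780 + 19.6×2910 + (z_c − 34.9)×3400
Column B: 1.37×0 + 2.56×2270 + x×2810 + 13.4×3000 + (z_c − 1.37 − 15.96 − x)×3400
The z_c×3400 term appears on both sides and cancels. Collect the known terms of each column as K = Σ(ρt)_known − 3400 × (depth of known layers): K_A = 99570 − 3400×34.9 = −19090; K_B = 46011.2 − 3400×(1.37 + 15.96) = −12910.8.
Balance: K_A = K_B − x×(3400 − 2810), so x = (K_B − K_A)/(3400 − 2810) = 6179.2/590 = 10.5 km.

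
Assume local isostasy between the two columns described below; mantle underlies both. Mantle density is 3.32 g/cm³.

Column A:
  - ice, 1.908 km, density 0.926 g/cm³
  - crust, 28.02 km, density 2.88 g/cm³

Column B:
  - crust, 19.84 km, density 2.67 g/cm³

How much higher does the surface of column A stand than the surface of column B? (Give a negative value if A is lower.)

For any compensation level in the mantle, the mantle terms cancel and isostasy reduces to e = (Σt_A − Σt_B) − (Σ(ρt)_A − Σ(ρt)_B) / ρ_m.
Σt_A = 29.928 km; Σt_B = 19.84 km; Σ(ρt)_A = 82.464408; Σ(ρt)_B = 52.9728 (in km·g/cm³).
e = (29.928 − 19.84) − (82.464408 − 52.9728) / 3.32 = 1.2 km.

1.2 km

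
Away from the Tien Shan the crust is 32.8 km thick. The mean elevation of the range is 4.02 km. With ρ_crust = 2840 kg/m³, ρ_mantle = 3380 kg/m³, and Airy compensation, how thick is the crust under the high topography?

Root depth r = h ρ_c / (ρ_m − ρ_c) = 4.02 km × 2840 / 540 = 21.14 km.
Total thickness = T + h + r = 32.8 km + 4.02 km + 21.14 km = 58 km.

58 km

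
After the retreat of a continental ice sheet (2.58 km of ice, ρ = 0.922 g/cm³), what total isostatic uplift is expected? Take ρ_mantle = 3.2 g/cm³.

Removing the load lets mantle flow back in; uplift u satisfies ρ_ice t = ρ_m u.
u = t ρ_ice/ρ_m = 2.58 km × 0.922/3.2 = 0.743 km.

0.743 km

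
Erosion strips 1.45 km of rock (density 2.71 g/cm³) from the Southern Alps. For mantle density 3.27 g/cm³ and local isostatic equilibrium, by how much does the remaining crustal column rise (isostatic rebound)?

Unloading: uplift u = e ρ_c/ρ_m = 1.45 km × 2.71/3.27 = 1.2 km.

1.2 km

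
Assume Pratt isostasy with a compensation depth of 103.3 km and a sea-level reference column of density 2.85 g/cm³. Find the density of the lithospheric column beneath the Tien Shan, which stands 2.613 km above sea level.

2.78 g/cm³

Pratt balance: ρ_ref D = ρ (D + h).
ρ = ρ_ref D/(D + h) = 2.85 × 103.3 km/(103.3 km + 2.613 km) = 2.78 g/cm³.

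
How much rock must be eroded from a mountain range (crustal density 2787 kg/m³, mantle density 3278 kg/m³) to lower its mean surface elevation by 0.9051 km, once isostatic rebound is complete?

6.04 km

Net drop Δ = e − u = e − e ρ_c/ρ_m = e (ρ_m − ρ_c)/ρ_m.
e = Δ ρ_m/(ρ_m − ρ_c) = 0.9051 km × 3278/491 = 6.04 km.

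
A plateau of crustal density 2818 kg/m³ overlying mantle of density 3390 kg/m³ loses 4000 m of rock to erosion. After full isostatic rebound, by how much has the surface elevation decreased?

675 m

Rebound u = e ρ_c/ρ_m = 4000 m × 2818/3390 = 3325 m.
Net surface drop = e − u = 4000 m − 3325 m = e (ρ_m − ρ_c)/ρ_m = 675 m.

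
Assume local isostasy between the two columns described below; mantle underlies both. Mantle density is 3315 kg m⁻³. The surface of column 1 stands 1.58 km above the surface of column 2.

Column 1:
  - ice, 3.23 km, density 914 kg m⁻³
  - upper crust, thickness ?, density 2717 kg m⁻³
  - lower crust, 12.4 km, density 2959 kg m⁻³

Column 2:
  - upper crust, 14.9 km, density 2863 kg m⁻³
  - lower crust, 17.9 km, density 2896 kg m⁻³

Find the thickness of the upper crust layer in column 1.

12.2 km

Take the compensation level at the base of the deeper column (depth z_c below the surface of column 1) and equate Σ ρ_i t_i down to z_c; mantle fills any gap and the z_c terms cancel.
Column 1: 3.23×914 + x×2717 + 12.4×2959 + (z_c − 15.63 − x)×3315
Column 2: 1.58×0 + 14.9×2863 + 17.9×2896 + (z_c − 1.58 − 32.8)×3315
The z_c×3315 term appears on both sides and cancels. Collect the known terms of each column as K = Σ(ρt)_known − 3315 × (depth of known layers): K_1 = 39643.82 − 3315×15.63 = −12169.63; K_2 = 94497.1 − 3315×(1.58 + 32.8) = −19472.6.
Balance: K_1 − x×(3315 − 2717) = K_2, so x = (K_1 − K_2)/(3315 − 2717) = 7302.97/598 = 12.2 km.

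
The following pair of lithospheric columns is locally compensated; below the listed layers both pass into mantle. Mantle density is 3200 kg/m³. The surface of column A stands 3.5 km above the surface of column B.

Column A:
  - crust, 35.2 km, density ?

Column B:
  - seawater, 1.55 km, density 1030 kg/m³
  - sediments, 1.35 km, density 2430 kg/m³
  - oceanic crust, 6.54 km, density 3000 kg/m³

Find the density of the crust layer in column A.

Take the compensation level at the base of the deeper column (depth z_c below the surface of column A) and equate Σ ρ_i t_i down to z_c; mantle fills any gap and the z_c terms cancel.
Column A: 35.2×ρ + (z_c − 35.2)×3200
Column B: 3.5×0 + 1.55×1030 + 1.35×2430 + 6.54×3000 + (z_c − 3.5 − 9.44)×3200
The z_c×3200 term appears on both sides and cancels. Collect the known terms of each column as K = Σ(ρt)_known − 3200 × (depth of known layers): K_A = 0 − 3200×35.2 = −112640; K_B = 24497 − 3200×(3.5 + 9.44) = −16911.
Balance: K_A + 35.2×ρ = K_B, so ρ = (K_B − K_A)/35.2 = 95729/35.2 = 2720 kg/m³.

2720 kg/m³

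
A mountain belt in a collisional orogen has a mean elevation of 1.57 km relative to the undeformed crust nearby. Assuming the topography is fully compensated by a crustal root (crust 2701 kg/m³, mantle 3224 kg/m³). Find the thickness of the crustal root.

Equating mass per unit area of the two columns: the weight of the topography is balanced by the buoyancy of the root, ρ_c h = (ρ_m − ρ_c) r.
r = h · ρ_c / (ρ_m − ρ_c) = 1.57 km × 2701 / (3224 − 2701) = 8.11 km.

8.11 km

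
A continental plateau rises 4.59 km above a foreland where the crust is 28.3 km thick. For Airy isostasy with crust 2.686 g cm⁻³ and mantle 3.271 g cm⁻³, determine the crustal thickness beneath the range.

54 km

Root depth r = h ρ_c / (ρ_m − ρ_c) = 4.59 km × 2.686 / 0.585 = 21.07 km.
Total thickness = T + h + r = 28.3 km + 4.59 km + 21.07 km = 54 km.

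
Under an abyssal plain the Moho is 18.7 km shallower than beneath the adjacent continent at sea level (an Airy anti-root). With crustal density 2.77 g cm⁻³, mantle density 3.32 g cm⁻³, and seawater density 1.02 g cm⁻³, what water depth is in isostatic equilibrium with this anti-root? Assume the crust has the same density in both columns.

Replacing a thickness d of crust by seawater at the top must be balanced by replacing crust with mantle at the base: d (ρ_c − ρ_w) = a (ρ_m − ρ_c).
d = a (ρ_m − ρ_c)/(ρ_c − ρ_w) = 18.7 km × 0.55/1.75 = 5.88 km.

5.88 km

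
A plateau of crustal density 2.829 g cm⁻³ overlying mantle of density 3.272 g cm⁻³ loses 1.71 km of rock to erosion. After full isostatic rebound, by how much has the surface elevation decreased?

Rebound u = e ρ_c/ρ_m = 1.71 km × 2.829/3.272 = 1.478 km.
Net surface drop = e − u = 1.71 km − 1.478 km = e (ρ_m − ρ_c)/ρ_m = 0.232 km.

0.232 km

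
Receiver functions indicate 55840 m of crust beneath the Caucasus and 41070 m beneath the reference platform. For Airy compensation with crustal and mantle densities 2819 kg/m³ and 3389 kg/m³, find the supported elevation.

Excess crust Δ = 55840 m − 41070 m = 14770 m, split between elevation h and root r with h + r = Δ.
Airy balance ρ_c h = (ρ_m − ρ_c) r gives r = h ρ_c/(ρ_m − ρ_c), so h (1 + ρ_c/(ρ_m − ρ_c)) = Δ, i.e. h = Δ (ρ_m − ρ_c)/ρ_m.
h = 14770 m × 570/3389 = 2480 m.

2480 m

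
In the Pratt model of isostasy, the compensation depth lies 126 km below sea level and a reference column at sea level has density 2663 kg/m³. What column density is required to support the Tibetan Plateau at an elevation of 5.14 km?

2560 kg/m³

Pratt balance: ρ_ref D = ρ (D + h).
ρ = ρ_ref D/(D + h) = 2663 × 126 km/(126 km + 5.14 km) = 2560 kg/m³.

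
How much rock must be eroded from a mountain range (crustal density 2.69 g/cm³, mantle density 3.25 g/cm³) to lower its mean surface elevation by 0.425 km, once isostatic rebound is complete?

Net drop Δ = e − u = e − e ρ_c/ρ_m = e (ρ_m − ρ_c)/ρ_m.
e = Δ ρ_m/(ρ_m − ρ_c) = 0.425 km × 3.25/0.56 = 2.47 km.

2.47 km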